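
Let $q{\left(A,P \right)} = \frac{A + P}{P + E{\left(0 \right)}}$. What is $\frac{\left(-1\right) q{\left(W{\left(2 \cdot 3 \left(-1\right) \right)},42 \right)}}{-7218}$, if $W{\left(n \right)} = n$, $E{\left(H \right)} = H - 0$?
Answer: $\frac{1}{8421} \approx 0.00011875$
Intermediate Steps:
$E{\left(H \right)} = H$ ($E{\left(H \right)} = H + 0 = H$)
$q{\left(A,P \right)} = \frac{A + P}{P}$ ($q{\left(A,P \right)} = \frac{A + P}{P + 0} = \frac{A + P}{P}$)
$\frac{\left(-1\right) q{\left(W{\left(2 \cdot 3 \left(-1\right) \right)},42 \right)}}{-7218} = \frac{\left(-1\right) \frac{2 \cdot 3 \left(-1\right) + 42}{42}}{-7218} = - \frac{6 \left(-1\right) + 42}{42} \left(- \frac{1}{7218}\right) = - \frac{-6 + 42}{42} \left(- \frac{1}{7218}\right) = - \frac{36}{42} \left(- \frac{1}{7218}\right) = \left(-1\right) \frac{6}{7} \left(- \frac{1}{7218}\right) = \left(- \frac{6}{7}\right) \left(- \frac{1}{7218}\right) = \frac{1}{8421}$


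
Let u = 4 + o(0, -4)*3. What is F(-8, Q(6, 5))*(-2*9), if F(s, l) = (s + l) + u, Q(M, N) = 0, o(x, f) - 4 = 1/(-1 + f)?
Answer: -666/5 ≈ -133.20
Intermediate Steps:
o(x, f) = 4 + 1/(-1 + f)
u = 77/5 (u = 4 + ((-3 + 4*(-4))/(-1 - 4))*3 = 4 + ((-3 - 16)/(-5))*3 = 4 - ⅕*(-19)*3 = 4 + (19/5)*3 = 4 + 57/5 = 77/5 ≈ 15.400)
F(s, l) = 77/5 + l + s (F(s, l) = (s + l) + 77/5 = (l + s) + 77/5 = 77/5 + l + s)
F(-8, Q(6, 5))*(-2*9) = (77/5 + 0 - 8)*(-2*9) = (37/5)*(-18) = -666/5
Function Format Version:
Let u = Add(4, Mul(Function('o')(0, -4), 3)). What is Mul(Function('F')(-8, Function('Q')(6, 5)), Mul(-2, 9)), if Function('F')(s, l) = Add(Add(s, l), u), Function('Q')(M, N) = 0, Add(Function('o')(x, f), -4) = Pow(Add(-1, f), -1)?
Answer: Rational(-666, 5) ≈ -133.20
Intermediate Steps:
Function('o')(x, f) = Add(4, Pow(Add(-1, f), -1))
u = Rational(77, 5) (u = Add(4, Mul(Mul(Pow(Add(-1, -4), -1), Add(-3, Mul(4, -4))), 3)) = Add(4, Mul(Mul(Pow(-5, -1), Add(-3, -16)), 3)) = Add(4, Mul(Mul(Rational(-1, 5), -19), 3)) = Add(4, Mul(Rational(19, 5), 3)) = Add(4, Rational(57, 5)) = Rational(77, 5) ≈ 15.400)
Function('F')(s, l) = Add(Rational(77, 5), l, s) (Function('F')(s, l) = Add(Add(s, l), Rational(77, 5)) = Add(Add(l, s), Rational(77, 5)) = Add(Rational(77, 5), l, s))
Mul(Function('F')(-8, Function('Q')(6, 5)), Mul(-2, 9)) = Mul(Add(Rational(77, 5), 0, -8), Mul(-2, 9)) = Mul(Rational(37, 5), -18) = Rational(-666, 5)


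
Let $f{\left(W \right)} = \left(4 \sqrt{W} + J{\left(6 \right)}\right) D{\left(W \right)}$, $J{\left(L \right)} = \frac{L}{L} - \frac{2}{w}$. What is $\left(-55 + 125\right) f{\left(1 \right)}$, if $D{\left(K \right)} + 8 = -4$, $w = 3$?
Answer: $-3640$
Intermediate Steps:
$D{\left(K \right)} = -12$ ($D{\left(K \right)} = -8 - 4 = -12$)
$J{\left(L \right)} = \frac{1}{3}$ ($J{\left(L \right)} = \frac{L}{L} - \frac{2}{3} = 1 - \frac{2}{3} = \frac{1}{3}$)
$f{\left(W \right)} = -4 - 48 \sqrt{W}$ ($f{\left(W \right)} = \left(4 \sqrt{W} + \frac{1}{3}\right) \left(-12\right) = \left(\frac{1}{3} + 4 \sqrt{W}\right) \left(-12\right) = -4 - 48 \sqrt{W}$)
$\left(-55 + 125\right) f{\left(1 \right)} = \left(-55 + 125\right) \left(-4 - 48 \sqrt{1}\right) = 70 \left(-4 - 48\right) = 70 \left(-52\right) = -3640$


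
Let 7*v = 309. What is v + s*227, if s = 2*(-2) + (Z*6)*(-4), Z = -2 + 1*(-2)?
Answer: 146497/7 ≈ 20928.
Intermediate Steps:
Z = -4 (Z = -2 - 2 = -4)
v = 309/7 (v = (⅐)*309 = 309/7 ≈ 44.143)
s = 92 (s = 2*(-2) - 4*6*(-4) = -4 - 24*(-4) = -4 + 96 = 92)
v + s*227 = 309/7 + 92*227 = 309/7 + 20884 = 146497/7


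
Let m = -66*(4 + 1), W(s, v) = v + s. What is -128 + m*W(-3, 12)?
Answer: -3098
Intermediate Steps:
W(s, v) = s + v
m = -330 (m = -66*5 = -11*30 = -330)
-128 + m*W(-3, 12) = -128 - 330*(-3 + 12) = -128 - 330*9 = -128 - 2970 = -3098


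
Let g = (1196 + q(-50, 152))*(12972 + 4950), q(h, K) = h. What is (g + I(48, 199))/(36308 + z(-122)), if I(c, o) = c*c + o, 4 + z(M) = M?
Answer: 20541115/36182 ≈ 567.72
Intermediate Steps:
z(M) = -4 + M
I(c, o) = o + c**2 (I(c, o) = c**2 + o = o + c**2)
g = 20538612 (g = (1196 - 50)*(12972 + 4950) = 1146*17922 = 20538612)
(g + I(48, 199))/(36308 + z(-122)) = (20538612 + (199 + 48**2))/(36308 + (-4 - 122)) = (20538612 + (199 + 2304))/(36308 - 126) = (20538612 + 2503)/36182 = 20541115*(1/36182) = 20541115/36182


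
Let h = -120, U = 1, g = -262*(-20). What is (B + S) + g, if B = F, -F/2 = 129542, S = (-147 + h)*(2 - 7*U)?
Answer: -252509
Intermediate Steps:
g = 5240
S = 1335 (S = (-147 - 120)*(2 - 7*1) = -267*(2 - 7) = -267*(-5) = 1335)
F = -259084 (F = -2*129542 = -259084)
B = -259084
(B + S) + g = (-259084 + 1335) + 5240 = -257749 + 5240 = -252509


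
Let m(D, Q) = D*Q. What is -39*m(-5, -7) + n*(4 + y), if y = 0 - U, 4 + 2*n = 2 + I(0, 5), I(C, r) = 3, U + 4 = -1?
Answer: -2721/2 ≈ -1360.5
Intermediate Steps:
U = -5 (U = -4 - 1 = -5)
n = 1/2 (n = -2 + (2 + 3)/2 = -2 + (1/2)*5 = -2 + 5/2 = 1/2 ≈ 0.50000)
y = 5 (y = 0 - 1*(-5) = 0 + 5 = 5)
-39*m(-5, -7) + n*(4 + y) = -(-195)*(-7) + (4 + 5)/2 = -39*35 + (1/2)*9 = -1365 + 9/2 = -2721/2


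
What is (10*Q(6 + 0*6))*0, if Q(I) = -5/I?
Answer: 0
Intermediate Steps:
(10*Q(6 + 0*6))*0 = (10*(-5/(6 + 0*6)))*0 = (10*(-5/(6 + 0)))*0 = (10*(-5/6))*0 = (10*(-5*⅙))*0 = (10*(-⅚))*0 = -25/3*0 = 0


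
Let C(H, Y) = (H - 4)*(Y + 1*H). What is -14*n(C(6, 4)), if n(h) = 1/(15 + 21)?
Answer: -7/18 ≈ -0.38889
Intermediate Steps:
C(H, Y) = (-4 + H)*(H + Y) (C(H, Y) = (-4 + H)*(Y + H) = (-4 + H)*(H + Y))
n(h) = 1/36
-14*n(C(6, 4)) = -14*1/36 = -7/18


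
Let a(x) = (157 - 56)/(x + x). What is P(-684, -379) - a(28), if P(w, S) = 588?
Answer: 32827/56 ≈ 586.20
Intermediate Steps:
a(x) = 101/(2*x) (a(x) = 101/((2*x)) = 101*(1/(2*x)) = 101/(2*x))
P(-684, -379) - a(28) = 588 - 101/(2*28) = 588 - 1*101/56 = 588 - 101/56 = 32827/56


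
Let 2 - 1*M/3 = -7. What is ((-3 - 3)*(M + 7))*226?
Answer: -46104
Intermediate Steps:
M = 27 (M = 6 - 3*(-7) = 6 + 21 = 27)
((-3 - 3)*(M + 7))*226 = ((-3 - 3)*(27 + 7))*226 = -6*34*226 = -204*226 = -46104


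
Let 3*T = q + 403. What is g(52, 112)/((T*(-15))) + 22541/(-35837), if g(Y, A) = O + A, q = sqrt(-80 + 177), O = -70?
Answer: -3149991837/4847312620 + 7*sqrt(97)/135260 ≈ -0.64933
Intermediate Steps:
q = sqrt(97) ≈ 9.8489
g(Y, A) = -70 + A
T = 403/3 + sqrt(97)/3 (T = (sqrt(97) + 403)/3 = (403 + sqrt(97))/3 = 403/3 + sqrt(97)/3 ≈ 137.62)
g(52, 112)/((T*(-15))) + 22541/(-35837) = (-70 + 112)/(((403/3 + sqrt(97)/3)*(-15))) + 22541/(-35837) = 42/(-2015 - 5*sqrt(97)) + 22541*(-1/35837) = 42/(-2015 - 5*sqrt(97)) - 22541/35837 = -22541/35837 + 42/(-2015 - 5*sqrt(97))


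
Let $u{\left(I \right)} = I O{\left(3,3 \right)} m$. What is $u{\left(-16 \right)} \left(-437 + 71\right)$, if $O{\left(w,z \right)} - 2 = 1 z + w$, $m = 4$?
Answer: $187392$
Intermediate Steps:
$O{\left(w,z \right)} = 2 + w + z$ ($O{\left(w,z \right)} = 2 + \left(1 z + w\right) = 2 + \left(z + w\right) = 2 + \left(w + z\right) = 2 + w + z$)
$u{\left(I \right)} = 32 I$ ($u{\left(I \right)} = I \left(2 + 3 + 3\right) 4 = I 8 \cdot 4 = 8 I 4 = 32 I$)
$u{\left(-16 \right)} \left(-437 + 71\right) = 32 \left(-16\right) \left(-437 + 71\right) = \left(-512\right) \left(-366\right) = 187392$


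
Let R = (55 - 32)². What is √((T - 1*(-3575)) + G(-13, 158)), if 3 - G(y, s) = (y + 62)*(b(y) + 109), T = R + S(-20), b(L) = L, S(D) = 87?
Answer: I*√510 ≈ 22.583*I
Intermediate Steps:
R = 529 (R = 23² = 529)
T = 616 (T = 529 + 87 = 616)
G(y, s) = 3 - (62 + y)*(109 + y) (G(y, s) = 3 - (y + 62)*(y + 109) = 3 - (62 + y)*(109 + y))
√((T - 1*(-3575)) + G(-13, 158)) = √((616 - 1*(-3575)) + (-6755 - 1*(-13)² - 171*(-13))) = √((616 + 3575) + (-6755 - 1*169 + 2223)) = √(4191 + (-6755 - 169 + 2223)) = √(4191 - 4701) = √(-510) = I*√510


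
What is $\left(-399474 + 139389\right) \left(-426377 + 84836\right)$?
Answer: $88829690985$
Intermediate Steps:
$\left(-399474 + 139389\right) \left(-426377 + 84836\right) = \left(-260085\right) \left(-341541\right) = 88829690985$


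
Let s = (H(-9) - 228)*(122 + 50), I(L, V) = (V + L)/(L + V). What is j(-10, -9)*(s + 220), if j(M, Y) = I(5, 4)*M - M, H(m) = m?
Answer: 0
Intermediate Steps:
I(L, V) = 1 (I(L, V) = (L + V)/(L + V) = 1)
s = -40764 (s = (-9 - 228)*(122 + 50) = -237*172 = -40764)
j(M, Y) = 0 (j(M, Y) = 1*M - M = M - M = 0)
j(-10, -9)*(s + 220) = 0*(-40764 + 220) = 0*(-40544) = 0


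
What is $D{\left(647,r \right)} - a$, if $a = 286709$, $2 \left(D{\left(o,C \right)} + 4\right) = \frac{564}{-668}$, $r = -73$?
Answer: $- \frac{95762283}{334} \approx -2.8671 \cdot 10^{5}$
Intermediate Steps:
$D{\left(o,C \right)} = - \frac{1477}{334}$ ($D{\left(o,C \right)} = -4 + \frac{564 \frac{1}{-668}}{2} = -4 + \frac{564 \left(- \frac{1}{668}\right)}{2} = -4 + \frac{1}{2} \left(- \frac{141}{167}\right) = -4 - \frac{141}{334} = - \frac{1477}{334}$)
$D{\left(647,r \right)} - a = - \frac{1477}{334} - 286709 = - \frac{95762283}{334}$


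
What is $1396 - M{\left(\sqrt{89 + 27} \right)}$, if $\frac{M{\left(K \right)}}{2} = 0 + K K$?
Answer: $1164$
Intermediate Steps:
$M{\left(K \right)} = 2 K^{2}$ ($M{\left(K \right)} = 2 \left(0 + K K\right) = 2 \left(0 + K^{2}\right) = 2 K^{2}$)
$1396 - M{\left(\sqrt{89 + 27} \right)} = 1396 - 2 \left(\sqrt{89 + 27}\right)^{2} = 1396 - 2 \left(\sqrt{116}\right)^{2} = 1396 - 2 \left(2 \sqrt{29}\right)^{2} = 1396 - 2 \cdot 116 = 1396 - 232 = 1164$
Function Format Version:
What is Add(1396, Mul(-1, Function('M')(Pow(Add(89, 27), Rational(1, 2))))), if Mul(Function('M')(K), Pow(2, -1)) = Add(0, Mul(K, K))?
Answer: 1164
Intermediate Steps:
Function('M')(K) = Mul(2, Pow(K, 2)) (Function('M')(K) = Mul(2, Add(0, Mul(K, K))) = Mul(2, Add(0, Pow(K, 2))) = Mul(2, Pow(K, 2)))
Add(1396, Mul(-1, Function('M')(Pow(Add(89, 27), Rational(1, 2))))) = Add(1396, Mul(-1, Mul(2, Pow(Pow(Add(89, 27), Rational(1, 2)), 2)))) = Add(1396, Mul(-1, Mul(2, Pow(Pow(116, Rational(1, 2)), 2)))) = Add(1396, Mul(-1, Mul(2, Pow(Mul(2, Pow(29, Rational(1, 2))), 2)))) = Add(1396, Mul(-1, Mul(2, 116))) = Add(1396, Mul(-1, 232)) = Add(1396, -232) = 1164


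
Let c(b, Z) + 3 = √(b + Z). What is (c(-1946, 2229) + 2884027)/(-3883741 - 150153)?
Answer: -1442012/2016947 - √283/4033894 ≈ -0.71495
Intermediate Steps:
c(b, Z) = -3 + √(Z + b) (c(b, Z) = -3 + √(b + Z) = -3 + √(Z + b))
(c(-1946, 2229) + 2884027)/(-3883741 - 150153) = ((-3 + √(2229 - 1946)) + 2884027)/(-3883741 - 150153) = ((-3 + √283) + 2884027)/(-4033894) = (2884024 + √283)*(-1/4033894) = -1442012/2016947 - √283/4033894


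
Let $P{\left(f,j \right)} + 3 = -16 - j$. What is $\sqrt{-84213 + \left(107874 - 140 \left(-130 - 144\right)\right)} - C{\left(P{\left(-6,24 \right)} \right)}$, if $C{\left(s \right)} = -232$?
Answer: $232 + \sqrt{62021} \approx 481.04$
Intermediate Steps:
$P{\left(f,j \right)} = -19 - j$ ($P{\left(f,j \right)} = -3 - \left(16 + j\right) = -19 - j$)
$\sqrt{-84213 + \left(107874 - 140 \left(-130 - 144\right)\right)} - C{\left(P{\left(-6,24 \right)} \right)} = \sqrt{-84213 + \left(107874 - 140 \left(-130 - 144\right)\right)} - -232 = \sqrt{-84213 + \left(107874 - -38360\right)} + 232 = \sqrt{-84213 + \left(107874 + 38360\right)} + 232 = \sqrt{-84213 + 146234} + 232 = \sqrt{62021} + 232 = 232 + \sqrt{62021}$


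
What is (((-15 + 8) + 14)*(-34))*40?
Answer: -9520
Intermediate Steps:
(((-15 + 8) + 14)*(-34))*40 = ((-7 + 14)*(-34))*40 = (7*(-34))*40 = -238*40 = -9520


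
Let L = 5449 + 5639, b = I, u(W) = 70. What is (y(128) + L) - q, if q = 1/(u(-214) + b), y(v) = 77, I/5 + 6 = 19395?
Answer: 1083172474/97015 ≈ 11165.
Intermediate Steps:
I = 96945 (I = -30 + 5*19395 = -30 + 96975 = 96945)
b = 96945
L = 11088
q = 1/97015 (q = 1/(70 + 96945) = 1/97015 ≈ 1.0308e-5)
(y(128) + L) - q = (77 + 11088) - 1*1/97015 = 11165 - 1/97015 = 1083172474/97015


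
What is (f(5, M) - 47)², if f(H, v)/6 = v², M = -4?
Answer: 2401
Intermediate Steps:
f(H, v) = 6*v²
(f(5, M) - 47)² = (6*(-4)² - 47)² = (6*16 - 47)² = (96 - 47)² = 49² = 2401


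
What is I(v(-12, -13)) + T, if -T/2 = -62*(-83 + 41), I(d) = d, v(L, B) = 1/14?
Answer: -72911/14 ≈ -5207.9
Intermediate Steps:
v(L, B) = 1/14
T = -5208 (T = -(-124)*(-83 + 41) = -(-124)*(-42) = -2*2604 = -5208)
I(v(-12, -13)) + T = 1/14 - 5208 = -72911/14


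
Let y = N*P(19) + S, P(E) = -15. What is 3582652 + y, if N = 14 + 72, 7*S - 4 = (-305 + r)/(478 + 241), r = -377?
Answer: 18024997140/5033 ≈ 3.5814e+6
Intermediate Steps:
S = 2194/5033 (S = 4/7 + ((-305 - 377)/(478 + 241))/7 = 4/7 + (-682/719)/7 = 4/7 + (-682*1/719)/7 = 4/7 + (1/7)*(-682/719) = 4/7 - 682/5033 = 2194/5033 ≈ 0.43592)
N = 86
y = -6490376/5033 (y = 86*(-15) + 2194/5033 = -1290 + 2194/5033 = -6490376/5033 ≈ -1289.6)
3582652 + y = 3582652 - 6490376/5033 = 18024997140/5033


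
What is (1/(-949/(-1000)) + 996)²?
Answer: 895302009616/900601 ≈ 9.9412e+5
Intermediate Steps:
(1/(-949/(-1000)) + 996)² = (1/(-949*(-1/1000)) + 996)² = (1/(949/1000) + 996)² = (1000/949 + 996)² = (946204/949)² = 895302009616/900601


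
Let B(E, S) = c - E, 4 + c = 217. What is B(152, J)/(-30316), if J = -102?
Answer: -61/30316 ≈ -0.0020121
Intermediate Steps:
c = 213 (c = -4 + 217 = 213)
B(E, S) = 213 - E
B(152, J)/(-30316) = (213 - 1*152)/(-30316) = (213 - 152)*(-1/30316) = 61*(-1/30316) = -61/30316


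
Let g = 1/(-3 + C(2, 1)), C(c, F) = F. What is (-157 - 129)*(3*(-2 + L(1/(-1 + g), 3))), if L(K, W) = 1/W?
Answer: 1430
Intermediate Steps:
g = -1/2 (g = 1/(-3 + 1) = 1/(-2) = -1/2 ≈ -0.50000)
(-157 - 129)*(3*(-2 + L(1/(-1 + g), 3))) = (-157 - 129)*(3*(-2 + 1/3)) = -858*(-2 + 1/3) = -858*(-5)/3 = -286*(-5) = 1430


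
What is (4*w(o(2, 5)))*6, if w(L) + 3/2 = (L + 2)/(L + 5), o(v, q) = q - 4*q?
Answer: -24/5 ≈ -4.8000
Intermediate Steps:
o(v, q) = -3*q
w(L) = -3/2 + (2 + L)/(5 + L) (w(L) = -3/2 + (L + 2)/(L + 5) = -3/2 + (2 + L)/(5 + L))
(4*w(o(2, 5)))*6 = (4*((-11 - (-3)*5)/(2*(5 - 3*5))))*6 = (4*((-11 - 1*(-15))/(2*(5 - 15))))*6 = (4*((½)*(-11 + 15)/(-10)))*6 = (4*((½)*(-⅒)*4))*6 = (4*(-⅕))*6 = -⅘*6 = -24/5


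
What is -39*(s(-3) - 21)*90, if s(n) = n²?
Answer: 42120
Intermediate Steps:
-39*(s(-3) - 21)*90 = -39*((-3)² - 21)*90 = -39*(9 - 21)*90 = -39*(-12)*90 = 468*90 = 42120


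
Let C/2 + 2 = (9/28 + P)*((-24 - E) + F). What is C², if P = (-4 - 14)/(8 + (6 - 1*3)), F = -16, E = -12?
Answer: 586756/121 ≈ 4849.2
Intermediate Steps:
P = -18/11 (P = -18/(8 + (6 - 3)) = -18/(8 + 3) = -18/11 ≈ -1.6364)
C = 766/11 (C = -4 + 2*((9/28 - 18/11)*((-24 - 1*(-12)) - 16)) = -4 + 2*((9*(1/28) - 18/11)*((-24 + 12) - 16)) = -4 + 2*((9/28 - 18/11)*(-12 - 16)) = -4 + 2*(-405/308*(-28)) = -4 + 2*(405/11) = -4 + 810/11 = 766/11 ≈ 69.636)
C² = (766/11)² = 586756/121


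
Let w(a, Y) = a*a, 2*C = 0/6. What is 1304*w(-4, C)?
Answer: 20864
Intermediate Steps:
C = 0 (C = (0/6)/2 = (0*(1/6))/2 = (1/2)*0 = 0)
w(a, Y) = a**2
1304*w(-4, C) = 1304*(-4)**2 = 1304*16 = 20864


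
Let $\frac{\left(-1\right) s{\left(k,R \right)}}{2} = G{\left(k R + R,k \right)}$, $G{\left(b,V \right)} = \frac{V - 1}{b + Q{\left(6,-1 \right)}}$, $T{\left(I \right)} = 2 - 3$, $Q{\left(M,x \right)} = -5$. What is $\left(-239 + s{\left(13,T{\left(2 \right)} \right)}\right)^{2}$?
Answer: $\frac{20403289}{361} \approx 56519.0$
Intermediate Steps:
$T{\left(I \right)} = -1$ ($T{\left(I \right)} = 2 - 3 = -1$)
$G{\left(b,V \right)} = \frac{-1 + V}{-5 + b}$ ($G{\left(b,V \right)} = \frac{V - 1}{b - 5} = \frac{-1 + V}{-5 + b}$)
$s{\left(k,R \right)} = - \frac{2 \left(-1 + k\right)}{-5 + R + R k}$ ($s{\left(k,R \right)} = - 2 \frac{-1 + k}{-5 + \left(k R + R\right)} = - 2 \frac{-1 + k}{-5 + \left(R k + R\right)} = - 2 \frac{-1 + k}{-5 + \left(R + R k\right)} = - 2 \frac{-1 + k}{-5 + R + R k} = - \frac{2 \left(-1 + k\right)}{-5 + R + R k}$)
$\left(-239 + s{\left(13,T{\left(2 \right)} \right)}\right)^{2} = \left(-239 + \frac{2 \left(1 - 13\right)}{-5 - \left(1 + 13\right)}\right)^{2} = \left(-239 + \frac{2 \left(1 - 13\right)}{-5 - 14}\right)^{2} = \left(-239 + 2 \frac{1}{-5 - 14} \left(-12\right)\right)^{2} = \left(-239 + 2 \frac{1}{-19} \left(-12\right)\right)^{2} = \left(-239 + 2 \left(- \frac{1}{19}\right) \left(-12\right)\right)^{2} = \left(-239 + \frac{24}{19}\right)^{2} = \left(- \frac{4517}{19}\right)^{2} = \frac{20403289}{361}$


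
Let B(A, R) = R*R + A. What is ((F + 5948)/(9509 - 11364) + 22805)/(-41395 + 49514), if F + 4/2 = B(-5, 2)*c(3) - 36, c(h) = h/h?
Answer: 42297366/15060745 ≈ 2.8085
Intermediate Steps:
B(A, R) = A + R² (B(A, R) = R² + A = A + R²)
c(h) = 1
F = -39 (F = -2 + ((-5 + 2²)*1 - 36) = -2 + ((-5 + 4)*1 - 36) = -2 + (-1*1 - 36) = -2 + (-1 - 36) = -2 - 37 = -39)
((F + 5948)/(9509 - 11364) + 22805)/(-41395 + 49514) = ((-39 + 5948)/(9509 - 11364) + 22805)/(-41395 + 49514) = (5909/(-1855) + 22805)/8119 = (5909*(-1/1855) + 22805)*(1/8119) = (-5909/1855 + 22805)*(1/8119) = (42297366/1855)*(1/8119) = 42297366/15060745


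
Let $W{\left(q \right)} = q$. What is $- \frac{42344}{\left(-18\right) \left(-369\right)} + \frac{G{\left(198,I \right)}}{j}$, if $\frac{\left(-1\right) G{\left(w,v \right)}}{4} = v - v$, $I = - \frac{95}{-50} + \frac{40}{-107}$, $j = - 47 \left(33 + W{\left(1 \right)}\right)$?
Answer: $- \frac{21172}{3321} \approx -6.3752$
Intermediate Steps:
$j = -1598$ ($j = - 47 \left(33 + 1\right) = \left(-47\right) 34 = -1598$)
$I = \frac{1633}{1070}$ ($I = \left(-95\right) \left(- \frac{1}{50}\right) + 40 \left(- \frac{1}{107}\right) = \frac{19}{10} - \frac{40}{107} = \frac{1633}{1070} \approx 1.5262$)
$G{\left(w,v \right)} = 0$ ($G{\left(w,v \right)} = - 4 \left(v - v\right) = \left(-4\right) 0 = 0$)
$- \frac{42344}{\left(-18\right) \left(-369\right)} + \frac{G{\left(198,I \right)}}{j} = - \frac{42344}{\left(-18\right) \left(-369\right)} + \frac{0}{-1598} = - \frac{42344}{6642} + 0 \left(- \frac{1}{1598}\right) = \left(-42344\right) \frac{1}{6642} + 0 = - \frac{21172}{3321} + 0 = - \frac{21172}{3321}$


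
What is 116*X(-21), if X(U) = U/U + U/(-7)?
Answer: 464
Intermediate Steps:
X(U) = 1 - U/7 (X(U) = 1 + U*(-1/7) = 1 - U/7)
116*X(-21) = 116*(1 - 1/7*(-21)) = 116*(1 + 3) = 116*4 = 464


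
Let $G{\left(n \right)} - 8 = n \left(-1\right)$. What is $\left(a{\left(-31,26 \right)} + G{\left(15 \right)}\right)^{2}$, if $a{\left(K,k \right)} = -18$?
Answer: $625$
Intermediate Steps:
$G{\left(n \right)} = 8 - n$ ($G{\left(n \right)} = 8 + n \left(-1\right) = 8 - n$)
$\left(a{\left(-31,26 \right)} + G{\left(15 \right)}\right)^{2} = \left(-18 + \left(8 - 15\right)\right)^{2} = \left(-18 - 7\right)^{2} = \left(-25\right)^{2} = 625$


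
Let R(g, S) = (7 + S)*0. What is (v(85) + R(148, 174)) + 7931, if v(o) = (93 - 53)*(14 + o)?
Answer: 11891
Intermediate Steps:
R(g, S) = 0
v(o) = 560 + 40*o (v(o) = 40*(14 + o) = 560 + 40*o)
(v(85) + R(148, 174)) + 7931 = ((560 + 40*85) + 0) + 7931 = ((560 + 3400) + 0) + 7931 = (3960 + 0) + 7931 = 3960 + 7931 = 11891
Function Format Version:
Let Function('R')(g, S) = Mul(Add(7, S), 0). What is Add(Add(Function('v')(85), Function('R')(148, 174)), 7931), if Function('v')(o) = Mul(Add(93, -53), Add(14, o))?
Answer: 11891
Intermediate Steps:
Function('R')(g, S) = 0
Function('v')(o) = Add(560, Mul(40, o)) (Function('v')(o) = Mul(40, Add(14, o)) = Add(560, Mul(40, o)))
Add(Add(Function('v')(85), Function('R')(148, 174)), 7931) = Add(Add(Add(560, Mul(40, 85)), 0), 7931) = Add(Add(Add(560, 3400), 0), 7931) = Add(Add(3960, 0), 7931) = Add(3960, 7931) = 11891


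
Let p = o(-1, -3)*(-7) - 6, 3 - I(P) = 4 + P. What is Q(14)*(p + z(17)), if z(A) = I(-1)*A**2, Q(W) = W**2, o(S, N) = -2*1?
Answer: 1568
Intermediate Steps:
o(S, N) = -2
I(P) = -1 - P (I(P) = 3 - (4 + P) = 3 + (-4 - P) = -1 - P)
z(A) = 0 (z(A) = (-1 - 1*(-1))*A**2 = (-1 + 1)*A**2 = 0*A**2 = 0)
p = 8 (p = -2*(-7) - 6 = 14 - 6 = 8)
Q(14)*(p + z(17)) = 14**2*(8 + 0) = 196*8 = 1568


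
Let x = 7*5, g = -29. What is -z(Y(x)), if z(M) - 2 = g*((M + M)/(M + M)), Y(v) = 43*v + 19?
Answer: 27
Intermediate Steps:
x = 35
Y(v) = 19 + 43*v
z(M) = -27 (z(M) = 2 - 29*(M + M)/(M + M) = 2 - 29*2*M/(2*M) = 2 - 29*2*M*1/(2*M) = 2 - 29*1 = 2 - 29 = -27)
-z(Y(x)) = -1*(-27) = 27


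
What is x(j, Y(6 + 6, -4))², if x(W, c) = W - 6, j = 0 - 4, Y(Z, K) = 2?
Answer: 100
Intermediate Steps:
j = -4
x(W, c) = -6 + W
x(j, Y(6 + 6, -4))² = (-6 - 4)² = (-10)² = 100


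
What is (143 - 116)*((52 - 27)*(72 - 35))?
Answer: 24975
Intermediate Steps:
(143 - 116)*((52 - 27)*(72 - 35)) = 27*(25*37) = 27*925 = 24975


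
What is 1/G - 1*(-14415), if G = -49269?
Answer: 710212634/49269 ≈ 14415.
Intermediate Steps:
1/G - 1*(-14415) = 1/(-49269) - 1*(-14415) = -1/49269 + 14415 = 710212634/49269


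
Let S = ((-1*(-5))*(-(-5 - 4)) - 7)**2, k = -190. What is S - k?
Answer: 1634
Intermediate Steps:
S = 1444 (S = (5*(-1*(-9)) - 7)**2 = (5*9 - 7)**2 = (45 - 7)**2 = 38**2 = 1444)
S - k = 1444 - 1*(-190) = 1444 + 190 = 1634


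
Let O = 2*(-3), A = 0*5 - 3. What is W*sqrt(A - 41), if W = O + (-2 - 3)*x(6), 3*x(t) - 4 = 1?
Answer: -86*I*sqrt(11)/3 ≈ -95.077*I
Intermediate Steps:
x(t) = 5/3 (x(t) = 4/3 + (1/3)*1 = 4/3 + 1/3 = 5/3)
A = -3 (A = 0 - 3 = -3)
O = -6
W = -43/3 (W = -6 + (-2 - 3)*(5/3) = -6 - 5*5/3 = -6 - 25/3 = -43/3 ≈ -14.333)
W*sqrt(A - 41) = -43*sqrt(-3 - 41)/3 = -86*I*sqrt(11)/3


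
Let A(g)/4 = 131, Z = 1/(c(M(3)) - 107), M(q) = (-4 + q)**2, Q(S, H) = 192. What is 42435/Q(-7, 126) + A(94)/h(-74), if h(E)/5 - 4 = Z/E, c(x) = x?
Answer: 2482194709/10040640 ≈ 247.21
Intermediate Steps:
Z = -1/106 (Z = 1/((-4 + 3)**2 - 107) = 1/((-1)**2 - 107) = 1/(1 - 107) = 1/(-106) = -1/106 ≈ -0.0094340)
A(g) = 524 (A(g) = 4*131 = 524)
h(E) = 20 - 5/(106*E) (h(E) = 20 + 5*(-1/(106*E)) = 20 - 5/(106*E))
42435/Q(-7, 126) + A(94)/h(-74) = 42435/192 + 524/(20 - 5/106/(-74)) = 42435*(1/192) + 524/(20 - 5/106*(-1/74)) = 14145/64 + 524/(20 + 5/7844) = 14145/64 + 524/(156885/7844) = 14145/64 + 524*(7844/156885) = 14145/64 + 4110256/156885 = 2482194709/10040640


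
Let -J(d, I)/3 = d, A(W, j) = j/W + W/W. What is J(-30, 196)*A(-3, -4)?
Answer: 210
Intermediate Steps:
A(W, j) = 1 + j/W (A(W, j) = j/W + 1 = 1 + j/W)
J(d, I) = -3*d
J(-30, 196)*A(-3, -4) = (-3*(-30))*((-3 - 4)/(-3)) = 90*(-⅓*(-7)) = 90*(7/3) = 210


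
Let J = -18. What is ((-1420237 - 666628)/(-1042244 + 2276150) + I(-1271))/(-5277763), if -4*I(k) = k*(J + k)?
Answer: 1010769995737/13024526864556 ≈ 0.077605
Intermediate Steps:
I(k) = -k*(-18 + k)/4
((-1420237 - 666628)/(-1042244 + 2276150) + I(-1271))/(-5277763) = ((-1420237 - 666628)/(-1042244 + 2276150) + (¼)*(-1271)*(18 - 1*(-1271)))/(-5277763) = (-2086865/1233906 + (¼)*(-1271)*(18 + 1271))*(-1/5277763) = (-2086865*1/1233906 + (¼)*(-1271)*1289)*(-1/5277763) = (-2086865/1233906 - 1638319/4)*(-1/5277763) = -1010769995737/2467812*(-1/5277763) = 1010769995737/13024526864556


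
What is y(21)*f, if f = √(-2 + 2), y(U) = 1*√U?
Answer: 0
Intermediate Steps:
y(U) = √U
f = 0 (f = √0 = 0)
y(21)*f = √21*0 = 0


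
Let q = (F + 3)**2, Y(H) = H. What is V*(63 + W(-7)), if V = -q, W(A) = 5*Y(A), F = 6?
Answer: -2268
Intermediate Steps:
q = 81 (q = (6 + 3)**2 = 9**2 = 81)
W(A) = 5*A
V = -81 (V = -1*81 = -81)
V*(63 + W(-7)) = -81*(63 + 5*(-7)) = -81*(63 - 35) = -81*28 = -2268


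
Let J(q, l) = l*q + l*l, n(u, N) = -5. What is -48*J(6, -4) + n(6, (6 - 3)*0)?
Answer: 379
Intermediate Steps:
J(q, l) = l² + l*q (J(q, l) = l*q + l² = l² + l*q)
-48*J(6, -4) + n(6, (6 - 3)*0) = -(-192)*(-4 + 6) - 5 = -(-192)*2 - 5 = -48*(-8) - 5 = 384 - 5 = 379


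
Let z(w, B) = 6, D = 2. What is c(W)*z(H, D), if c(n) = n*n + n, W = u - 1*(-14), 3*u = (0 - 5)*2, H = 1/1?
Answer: 2240/3 ≈ 746.67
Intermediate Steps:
H = 1
u = -10/3 (u = ((0 - 5)*2)/3 = (-5*2)/3 = (1/3)*(-10) = -10/3 ≈ -3.3333)
W = 32/3 (W = -10/3 - 1*(-14) = -10/3 + 14 = 32/3 ≈ 10.667)
c(n) = n + n**2 (c(n) = n**2 + n = n + n**2)
c(W)*z(H, D) = (32*(1 + 32/3)/3)*6 = ((32/3)*(35/3))*6 = (1120/9)*6 = 2240/3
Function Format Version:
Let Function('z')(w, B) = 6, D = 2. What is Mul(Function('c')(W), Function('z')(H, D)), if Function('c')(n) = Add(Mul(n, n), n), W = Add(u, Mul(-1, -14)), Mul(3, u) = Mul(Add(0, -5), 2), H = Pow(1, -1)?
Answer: Rational(2240, 3) ≈ 746.67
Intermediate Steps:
H = 1
u = Rational(-10, 3) (u = Mul(Rational(1, 3), Mul(Add(0, -5), 2)) = Mul(Rational(1, 3), Mul(-5, 2)) = Mul(Rational(1, 3), -10) = Rational(-10, 3) ≈ -3.3333)
W = Rational(32, 3) (W = Add(Rational(-10, 3), Mul(-1, -14)) = Add(Rational(-10, 3), 14) = Rational(32, 3) ≈ 10.667)
Function('c')(n) = Add(n, Pow(n, 2)) (Function('c')(n) = Add(Pow(n, 2), n) = Add(n, Pow(n, 2)))
Mul(Function('c')(W), Function('z')(H, D)) = Mul(Mul(Rational(32, 3), Add(1, Rational(32, 3))), 6) = Mul(Mul(Rational(32, 3), Rational(35, 3)), 6) = Mul(Rational(1120, 9), 6) = Rational(2240, 3)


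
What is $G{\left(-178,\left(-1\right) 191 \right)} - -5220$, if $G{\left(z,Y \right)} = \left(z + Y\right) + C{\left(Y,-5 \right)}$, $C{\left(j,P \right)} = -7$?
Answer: $4844$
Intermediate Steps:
$G{\left(z,Y \right)} = -7 + Y + z$ ($G{\left(z,Y \right)} = \left(z + Y\right) - 7 = \left(Y + z\right) - 7 = -7 + Y + z$)
$G{\left(-178,\left(-1\right) 191 \right)} - -5220 = \left(-7 - 191 - 178\right) - -5220 = \left(-7 - 191 - 178\right) + 5220 = -376 + 5220 = 4844$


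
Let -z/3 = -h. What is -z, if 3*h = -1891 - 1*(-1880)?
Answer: 11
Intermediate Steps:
h = -11/3 (h = (-1891 - 1*(-1880))/3 = (-1891 + 1880)/3 = (⅓)*(-11) = -11/3 ≈ -3.6667)
z = -11 (z = -(-3)*(-11)/3 = -3*11/3 = -11)
-z = -1*(-11) = 11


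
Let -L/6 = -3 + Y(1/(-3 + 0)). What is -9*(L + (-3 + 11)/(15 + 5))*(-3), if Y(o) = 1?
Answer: 1674/5 ≈ 334.80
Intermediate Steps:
L = 12 (L = -6*(-3 + 1) = -6*(-2) = 12)
-9*(L + (-3 + 11)/(15 + 5))*(-3) = -9*(12 + (-3 + 11)/(15 + 5))*(-3) = -9*(12 + 8/20)*(-3) = -9*(12 + 8*(1/20))*(-3) = -9*(12 + ⅖)*(-3) = -9*62/5*(-3) = -558/5*(-3) = 1674/5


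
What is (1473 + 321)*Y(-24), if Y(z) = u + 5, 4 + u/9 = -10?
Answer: -217074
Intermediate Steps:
u = -126 (u = -36 + 9*(-10) = -36 - 90 = -126)
Y(z) = -121 (Y(z) = -126 + 5 = -121)
(1473 + 321)*Y(-24) = (1473 + 321)*(-121) = 1794*(-121) = -217074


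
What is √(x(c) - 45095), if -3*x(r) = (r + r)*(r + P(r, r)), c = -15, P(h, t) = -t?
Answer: I*√45095 ≈ 212.36*I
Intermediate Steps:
x(r) = 0 (x(r) = -(r + r)*(r - r)/3 = -2*r*0/3 = -⅓*0 = 0)
√(x(c) - 45095) = √(0 - 45095) = √(-45095) = I*√45095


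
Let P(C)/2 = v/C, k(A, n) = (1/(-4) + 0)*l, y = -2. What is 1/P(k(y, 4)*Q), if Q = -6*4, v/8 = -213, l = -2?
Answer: 1/284 ≈ 0.0035211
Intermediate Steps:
v = -1704 (v = 8*(-213) = -1704)
Q = -24
k(A, n) = ½ (k(A, n) = (1/(-4) + 0)*(-2) = (-¼ + 0)*(-2) = -¼*(-2) = ½)
P(C) = -3408/C (P(C) = 2*(-1704/C) = -3408/C)
1/P(k(y, 4)*Q) = 1/(-3408/((½)*(-24))) = 1/(-3408/(-12)) = 1/(-3408*(-1/12)) = 1/284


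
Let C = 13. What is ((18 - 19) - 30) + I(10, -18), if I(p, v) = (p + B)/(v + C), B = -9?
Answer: -156/5 ≈ -31.200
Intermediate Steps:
I(p, v) = (-9 + p)/(13 + v) (I(p, v) = (p - 9)/(v + 13) = (-9 + p)/(13 + v))
((18 - 19) - 30) + I(10, -18) = ((18 - 19) - 30) + (-9 + 10)/(13 - 18) = (-1 - 30) + 1/(-5) = -31 - ⅕*1 = -31 - ⅕ = -156/5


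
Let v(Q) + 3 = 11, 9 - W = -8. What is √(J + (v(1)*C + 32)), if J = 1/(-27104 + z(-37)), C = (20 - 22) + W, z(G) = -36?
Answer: √27990018015/13570 ≈ 12.329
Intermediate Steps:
W = 17 (W = 9 - 1*(-8) = 9 + 8 = 17)
C = 15 (C = (20 - 22) + 17 = -2 + 17 = 15)
v(Q) = 8 (v(Q) = -3 + 11 = 8)
J = -1/27140 (J = 1/(-27104 - 36) = 1/(-27140) = -1/27140 ≈ -3.6846e-5)
√(J + (v(1)*C + 32)) = √(-1/27140 + (8*15 + 32)) = √(-1/27140 + (120 + 32)) = √(-1/27140 + 152) = √(4125279/27140) = √27990018015/13570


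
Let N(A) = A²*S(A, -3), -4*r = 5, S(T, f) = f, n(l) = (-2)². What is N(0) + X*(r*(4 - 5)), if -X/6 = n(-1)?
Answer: -30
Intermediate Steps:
n(l) = 4
X = -24 (X = -6*4 = -24)
r = -5/4 (r = -¼*5 = -5/4 ≈ -1.2500)
N(A) = -3*A² (N(A) = A²*(-3) = -3*A²)
N(0) + X*(r*(4 - 5)) = -3*0² - (-30)*(4 - 5) = -3*0 - (-30)*(-1) = 0 - 24*5/4 = 0 - 30 = -30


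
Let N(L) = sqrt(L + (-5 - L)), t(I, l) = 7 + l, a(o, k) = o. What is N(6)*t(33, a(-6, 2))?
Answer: I*sqrt(5) ≈ 2.2361*I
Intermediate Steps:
N(L) = I*sqrt(5) (N(L) = sqrt(-5) = I*sqrt(5))
N(6)*t(33, a(-6, 2)) = (I*sqrt(5))*(7 - 6) = (I*sqrt(5))*1 = I*sqrt(5)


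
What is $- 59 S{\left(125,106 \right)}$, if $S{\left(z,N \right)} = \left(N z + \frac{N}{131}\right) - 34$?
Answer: $- \frac{102152718}{131} \approx -7.7979 \cdot 10^{5}$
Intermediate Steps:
$S{\left(z,N \right)} = -34 + \frac{N}{131} + N z$ ($S{\left(z,N \right)} = \left(N z + \frac{N}{131}\right) - 34 = \left(\frac{N}{131} + N z\right) - 34 = -34 + \frac{N}{131} + N z$)
$- 59 S{\left(125,106 \right)} = - 59 \left(-34 + \frac{1}{131} \cdot 106 + 106 \cdot 125\right) = - 59 \left(-34 + \frac{106}{131} + 13250\right) = \left(-59\right) \frac{1731402}{131} = - \frac{102152718}{131}$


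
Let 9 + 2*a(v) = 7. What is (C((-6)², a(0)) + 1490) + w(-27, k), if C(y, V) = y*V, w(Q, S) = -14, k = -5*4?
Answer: 1440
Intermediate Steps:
k = -20
a(v) = -1 (a(v) = -9/2 + (½)*7 = -9/2 + 7/2 = -1)
C(y, V) = V*y
(C((-6)², a(0)) + 1490) + w(-27, k) = (-1*(-6)² + 1490) - 14 = (-1*36 + 1490) - 14 = (-36 + 1490) - 14 = 1454 - 14 = 1440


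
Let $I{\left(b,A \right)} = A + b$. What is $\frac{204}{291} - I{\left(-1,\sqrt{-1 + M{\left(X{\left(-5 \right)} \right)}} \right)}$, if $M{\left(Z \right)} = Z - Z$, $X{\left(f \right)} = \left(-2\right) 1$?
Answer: $\frac{165}{97} - i \approx 1.701 - 1.0 i$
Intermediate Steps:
$X{\left(f \right)} = -2$
$M{\left(Z \right)} = 0$
$\frac{204}{291} - I{\left(-1,\sqrt{-1 + M{\left(X{\left(-5 \right)} \right)}} \right)} = \frac{204}{291} - \left(\sqrt{-1 + 0} - 1\right) = 204 \cdot \frac{1}{291} - \left(\sqrt{-1} - 1\right) = \frac{68}{97} - \left(i - 1\right) = \frac{68}{97} - \left(-1 + i\right) = \frac{68}{97} + \left(1 - i\right) = \frac{165}{97} - i$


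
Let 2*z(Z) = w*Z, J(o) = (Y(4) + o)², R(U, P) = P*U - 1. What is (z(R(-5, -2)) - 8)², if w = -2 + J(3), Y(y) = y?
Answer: 165649/4 ≈ 41412.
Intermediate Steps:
R(U, P) = -1 + P*U
J(o) = (4 + o)²
w = 47 (w = -2 + (4 + 3)² = -2 + 7² = -2 + 49 = 47)
z(Z) = 47*Z/2 (z(Z) = (47*Z)/2 = 47*Z/2)
(z(R(-5, -2)) - 8)² = (47*(-1 - 2*(-5))/2 - 8)² = (47*(-1 + 10)/2 - 8)² = ((47/2)*9 - 8)² = (423/2 - 8)² = (407/2)² = 165649/4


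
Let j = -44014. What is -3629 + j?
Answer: -47643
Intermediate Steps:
-3629 + j = -3629 - 44014 = -47643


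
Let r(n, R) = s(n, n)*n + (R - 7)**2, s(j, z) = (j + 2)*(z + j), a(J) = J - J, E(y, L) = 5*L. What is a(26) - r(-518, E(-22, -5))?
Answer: 276909344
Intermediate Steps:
a(J) = 0
s(j, z) = (2 + j)*(j + z)
r(n, R) = (-7 + R)**2 + n*(2*n**2 + 4*n) (r(n, R) = (n**2 + 2*n + 2*n + n*n)*n + (R - 7)**2 = (n**2 + 2*n + 2*n + n**2)*n + (-7 + R)**2 = (2*n**2 + 4*n)*n + (-7 + R)**2 = n*(2*n**2 + 4*n) + (-7 + R)**2 = (-7 + R)**2 + n*(2*n**2 + 4*n))
a(26) - r(-518, E(-22, -5)) = 0 - ((-7 + 5*(-5))**2 + 2*(-518)**2*(2 - 518)) = 0 - ((-7 - 25)**2 + 2*268324*(-516)) = 0 - ((-32)**2 - 276910368) = 0 - (1024 - 276910368) = 0 - 1*(-276909344) = 0 + 276909344 = 276909344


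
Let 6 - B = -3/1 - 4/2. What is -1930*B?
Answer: -21230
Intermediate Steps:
B = 11 (B = 6 - (-3/1 - 4/2) = 6 - (-3*1 - 4*½) = 6 - (-3 - 2) = 6 - 1*(-5) = 6 + 5 = 11)
-1930*B = -1930*11 = -21230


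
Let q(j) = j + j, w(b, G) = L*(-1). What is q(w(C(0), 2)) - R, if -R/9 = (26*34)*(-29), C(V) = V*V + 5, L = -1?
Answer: -230722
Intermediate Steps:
C(V) = 5 + V² (C(V) = V² + 5 = 5 + V²)
w(b, G) = 1 (w(b, G) = -1*(-1) = 1)
q(j) = 2*j
R = 230724 (R = -9*26*34*(-29) = -7956*(-29) = -9*(-25636) = 230724)
q(w(C(0), 2)) - R = 2*1 - 1*230724 = 2 - 230724 = -230722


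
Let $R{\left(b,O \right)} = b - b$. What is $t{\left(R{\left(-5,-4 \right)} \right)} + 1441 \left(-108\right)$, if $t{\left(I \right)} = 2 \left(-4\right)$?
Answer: $-155636$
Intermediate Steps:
$R{\left(b,O \right)} = 0$
$t{\left(I \right)} = -8$
$t{\left(R{\left(-5,-4 \right)} \right)} + 1441 \left(-108\right) = -8 + 1441 \left(-108\right) = -8 - 155628 = -155636$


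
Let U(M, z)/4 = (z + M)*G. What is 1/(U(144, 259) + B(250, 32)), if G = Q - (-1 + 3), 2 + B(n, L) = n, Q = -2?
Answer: -1/6200 ≈ -0.00016129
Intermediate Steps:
B(n, L) = -2 + n
G = -4 (G = -2 - (-1 + 3) = -2 - 1*2 = -2 - 2 = -4)
U(M, z) = -16*M - 16*z (U(M, z) = 4*((z + M)*(-4)) = 4*((M + z)*(-4)) = 4*(-4*M - 4*z) = -16*M - 16*z)
1/(U(144, 259) + B(250, 32)) = 1/((-16*144 - 16*259) + (-2 + 250)) = 1/((-2304 - 4144) + 248) = 1/(-6448 + 248) = 1/(-6200) = -1/6200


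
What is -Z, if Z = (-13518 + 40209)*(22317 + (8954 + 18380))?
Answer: -1325234841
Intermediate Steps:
Z = 1325234841 (Z = 26691*(22317 + 27334) = 26691*49651 = 1325234841)
-Z = -1*1325234841 = -1325234841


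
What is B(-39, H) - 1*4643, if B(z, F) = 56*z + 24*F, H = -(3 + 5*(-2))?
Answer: -6659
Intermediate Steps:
H = 7 (H = -(3 - 10) = -1*(-7) = 7)
B(z, F) = 24*F + 56*z
B(-39, H) - 1*4643 = (24*7 + 56*(-39)) - 1*4643 = (168 - 2184) - 4643 = -2016 - 4643 = -6659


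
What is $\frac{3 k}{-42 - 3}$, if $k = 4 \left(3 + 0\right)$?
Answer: $- \frac{4}{5} \approx -0.8$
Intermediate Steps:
$k = 12$ ($k = 4 \cdot 3 = 12$)
$\frac{3 k}{-42 - 3} = \frac{3 \cdot 12}{-42 - 3} = \frac{36}{-45} = 36 \left(- \frac{1}{45}\right) = - \frac{4}{5}$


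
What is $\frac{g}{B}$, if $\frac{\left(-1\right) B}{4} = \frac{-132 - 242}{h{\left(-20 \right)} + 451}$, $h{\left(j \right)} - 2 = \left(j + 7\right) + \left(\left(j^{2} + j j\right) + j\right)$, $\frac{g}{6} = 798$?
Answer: $\frac{730170}{187} \approx 3904.7$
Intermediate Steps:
$g = 4788$ ($g = 6 \cdot 798 = 4788$)
$h{\left(j \right)} = 9 + 2 j + 2 j^{2}$ ($h{\left(j \right)} = 2 + \left(\left(j + 7\right) + \left(\left(j^{2} + j j\right) + j\right)\right) = 2 + \left(\left(7 + j\right) + \left(\left(j^{2} + j^{2}\right) + j\right)\right) = 2 + \left(\left(7 + j\right) + \left(2 j^{2} + j\right)\right) = 2 + \left(\left(7 + j\right) + \left(j + 2 j^{2}\right)\right) = 2 + \left(7 + 2 j + 2 j^{2}\right) = 9 + 2 j + 2 j^{2}$)
$B = \frac{374}{305}$ ($B = - 4 \frac{-132 - 242}{\left(9 + 2 \left(-20\right) + 2 \left(-20\right)^{2}\right) + 451} = - 4 \frac{-132 - 242}{\left(9 - 40 + 2 \cdot 400\right) + 451} = - 4 \left(- \frac{374}{\left(9 - 40 + 800\right) + 451}\right) = - 4 \left(- \frac{374}{769 + 451}\right) = - 4 \left(- \frac{374}{1220}\right) = - 4 \left(\left(-374\right) \frac{1}{1220}\right) = \left(-4\right) \left(- \frac{187}{610}\right) = \frac{374}{305} \approx 1.2262$)
$\frac{g}{B} = \frac{4788}{\frac{374}{305}} = 4788 \cdot \frac{305}{374} = \frac{730170}{187}$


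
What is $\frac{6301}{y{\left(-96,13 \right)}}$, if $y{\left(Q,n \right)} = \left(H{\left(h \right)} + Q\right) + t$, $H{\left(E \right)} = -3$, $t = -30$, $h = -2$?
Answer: $- \frac{6301}{129} \approx -48.845$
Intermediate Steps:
$y{\left(Q,n \right)} = -33 + Q$ ($y{\left(Q,n \right)} = \left(-3 + Q\right) - 30 = -33 + Q$)
$\frac{6301}{y{\left(-96,13 \right)}} = \frac{6301}{-33 - 96} = \frac{6301}{-129} = 6301 \left(- \frac{1}{129}\right) = - \frac{6301}{129}$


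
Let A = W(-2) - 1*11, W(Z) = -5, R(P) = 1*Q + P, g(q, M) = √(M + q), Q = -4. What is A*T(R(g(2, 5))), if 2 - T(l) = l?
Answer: -96 + 16*√7 ≈ -53.668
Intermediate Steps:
R(P) = -4 + P (R(P) = 1*(-4) + P = -4 + P)
T(l) = 2 - l
A = -16 (A = -5 - 1*11 = -5 - 11 = -16)
A*T(R(g(2, 5))) = -16*(2 - (-4 + √(5 + 2))) = -16*(2 - (-4 + √7)) = -16*(2 + (4 - √7)) = -16*(6 - √7) = -96 + 16*√7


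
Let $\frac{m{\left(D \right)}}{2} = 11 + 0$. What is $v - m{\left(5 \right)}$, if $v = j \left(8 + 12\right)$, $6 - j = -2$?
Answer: $138$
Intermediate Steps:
$j = 8$ ($j = 6 - -2 = 6 + 2 = 8$)
$m{\left(D \right)} = 22$ ($m{\left(D \right)} = 2 \left(11 + 0\right) = 2 \cdot 11 = 22$)
$v = 160$ ($v = 8 \left(8 + 12\right) = 8 \cdot 20 = 160$)
$v - m{\left(5 \right)} = 160 - 22 = 138$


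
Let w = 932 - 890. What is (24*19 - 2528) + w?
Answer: -2030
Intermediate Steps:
w = 42
(24*19 - 2528) + w = (24*19 - 2528) + 42 = (456 - 2528) + 42 = -2072 + 42 = -2030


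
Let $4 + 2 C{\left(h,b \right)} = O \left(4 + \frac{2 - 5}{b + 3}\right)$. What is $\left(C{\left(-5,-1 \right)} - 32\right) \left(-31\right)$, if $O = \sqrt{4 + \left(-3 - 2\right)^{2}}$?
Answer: $1054 - \frac{155 \sqrt{29}}{4} \approx 845.33$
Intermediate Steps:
$O = \sqrt{29}$ ($O = \sqrt{4 + \left(-5\right)^{2}} = \sqrt{4 + 25} = \sqrt{29} \approx 5.3852$)
$C{\left(h,b \right)} = -2 + \frac{\sqrt{29} \left(4 - \frac{3}{3 + b}\right)}{2}$ ($C{\left(h,b \right)} = -2 + \frac{\sqrt{29} \left(4 + \frac{2 - 5}{b + 3}\right)}{2} = -2 + \frac{\sqrt{29} \left(4 - \frac{3}{3 + b}\right)}{2}$)
$\left(C{\left(-5,-1 \right)} - 32\right) \left(-31\right) = \left(\frac{-12 - -4 + 9 \sqrt{29} + 4 \left(-1\right) \sqrt{29}}{2 \left(3 - 1\right)} - 32\right) \left(-31\right) = \left(\frac{-12 + 4 + 9 \sqrt{29} - 4 \sqrt{29}}{2 \cdot 2} - 32\right) \left(-31\right) = \left(\frac{1}{2} \cdot \frac{1}{2} \left(-8 + 5 \sqrt{29}\right) - 32\right) \left(-31\right) = \left(\left(-2 + \frac{5 \sqrt{29}}{4}\right) - 32\right) \left(-31\right) = \left(-34 + \frac{5 \sqrt{29}}{4}\right) \left(-31\right) = 1054 - \frac{155 \sqrt{29}}{4}$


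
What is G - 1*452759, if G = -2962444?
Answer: -3415203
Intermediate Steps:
G - 1*452759 = -2962444 - 1*452759 = -2962444 - 452759 = -3415203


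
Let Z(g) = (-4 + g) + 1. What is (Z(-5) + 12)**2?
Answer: 16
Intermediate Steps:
Z(g) = -3 + g
(Z(-5) + 12)**2 = ((-3 - 5) + 12)**2 = (-8 + 12)**2 = 4**2 = 16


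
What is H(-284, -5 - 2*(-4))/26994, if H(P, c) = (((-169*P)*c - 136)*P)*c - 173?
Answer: -11142007/2454 ≈ -4540.3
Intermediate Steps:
H(P, c) = -173 + P*c*(-136 - 169*P*c) (H(P, c) = ((-169*P*c - 136)*P)*c - 173 = ((-136 - 169*P*c)*P)*c - 173 = (P*(-136 - 169*P*c))*c - 173 = P*c*(-136 - 169*P*c) - 173 = -173 + P*c*(-136 - 169*P*c))
H(-284, -5 - 2*(-4))/26994 = (-173 - 169*(-284)**2*(-5 - 2*(-4))**2 - 136*(-284)*(-5 - 2*(-4)))/26994 = (-173 - 169*80656*(-5 + 8)**2 - 136*(-284)*(-5 + 8))*(1/26994) = (-173 - 169*80656*3**2 - 136*(-284)*3)*(1/26994) = (-173 - 169*80656*9 + 115872)*(1/26994) = (-173 - 122677776 + 115872)*(1/26994) = -122562077*1/26994 = -11142007/2454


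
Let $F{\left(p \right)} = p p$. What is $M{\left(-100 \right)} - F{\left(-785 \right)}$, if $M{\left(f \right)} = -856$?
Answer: $-617081$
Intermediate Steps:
$F{\left(p \right)} = p^{2}$
$M{\left(-100 \right)} - F{\left(-785 \right)} = -856 - \left(-785\right)^{2} = -856 - 616225 = -617081$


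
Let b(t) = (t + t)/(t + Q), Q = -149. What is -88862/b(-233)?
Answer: -16972642/233 ≈ -72844.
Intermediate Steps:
b(t) = 2*t/(-149 + t) (b(t) = (t + t)/(t - 149) = (2*t)/(-149 + t) = 2*t/(-149 + t))
-88862/b(-233) = -88862/(2*(-233)/(-149 - 233)) = -88862/(2*(-233)/(-382)) = -88862/(2*(-233)*(-1/382)) = -88862/233/191 = -88862*191/233 = -16972642/233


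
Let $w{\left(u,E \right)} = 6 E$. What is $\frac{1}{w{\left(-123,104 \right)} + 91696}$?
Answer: $\frac{1}{92320} \approx 1.0832 \cdot 10^{-5}$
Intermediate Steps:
$\frac{1}{w{\left(-123,104 \right)} + 91696} = \frac{1}{6 \cdot 104 + 91696} = \frac{1}{624 + 91696} = \frac{1}{92320}$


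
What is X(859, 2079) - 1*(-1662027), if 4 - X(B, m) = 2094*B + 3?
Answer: -136718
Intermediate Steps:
X(B, m) = 1 - 2094*B (X(B, m) = 4 - (2094*B + 3) = 4 - (3 + 2094*B) = 4 + (-3 - 2094*B) = 1 - 2094*B)
X(859, 2079) - 1*(-1662027) = (1 - 2094*859) - 1*(-1662027) = (1 - 1798746) + 1662027 = -1798745 + 1662027 = -136718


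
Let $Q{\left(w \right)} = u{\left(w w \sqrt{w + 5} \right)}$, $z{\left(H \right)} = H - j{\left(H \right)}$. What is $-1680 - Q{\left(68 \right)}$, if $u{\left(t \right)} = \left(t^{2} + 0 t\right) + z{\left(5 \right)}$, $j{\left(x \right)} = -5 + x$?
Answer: $-1560842133$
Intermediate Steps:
$z{\left(H \right)} = 5$ ($z{\left(H \right)} = H - \left(-5 + H\right) = 5$)
$u{\left(t \right)} = 5 + t^{2}$ ($u{\left(t \right)} = \left(t^{2} + 0 t\right) + 5 = \left(t^{2} + 0\right) + 5 = t^{2} + 5 = 5 + t^{2}$)
$Q{\left(w \right)} = 5 + w^{4} \left(5 + w\right)$ ($Q{\left(w \right)} = 5 + \left(w w \sqrt{w + 5}\right)^{2} = 5 + \left(w^{2} \sqrt{5 + w}\right)^{2} = 5 + w^{4} \left(5 + w\right)$)
$-1680 - Q{\left(68 \right)} = -1680 - \left(5 + 68^{4} \left(5 + 68\right)\right) = -1680 - \left(5 + 21381376 \cdot 73\right) = -1680 - \left(5 + 1560840448\right) = -1680 - 1560840453 = -1560842133$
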